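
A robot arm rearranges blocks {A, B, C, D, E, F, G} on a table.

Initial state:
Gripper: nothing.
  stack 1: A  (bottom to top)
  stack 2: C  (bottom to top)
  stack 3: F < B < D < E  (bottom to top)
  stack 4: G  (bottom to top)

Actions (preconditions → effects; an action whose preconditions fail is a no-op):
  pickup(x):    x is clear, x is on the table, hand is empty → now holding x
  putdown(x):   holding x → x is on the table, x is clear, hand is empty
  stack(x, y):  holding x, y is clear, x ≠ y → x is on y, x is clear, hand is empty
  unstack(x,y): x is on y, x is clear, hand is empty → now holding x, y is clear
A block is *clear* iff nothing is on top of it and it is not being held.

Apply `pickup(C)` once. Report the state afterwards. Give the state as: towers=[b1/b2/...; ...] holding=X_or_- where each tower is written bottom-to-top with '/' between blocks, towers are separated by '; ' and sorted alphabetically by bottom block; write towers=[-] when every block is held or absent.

before: towers=[A; C; F/B/D/E; G] holding=-
pre[pickup(C)]: clear(C) ✓, ontable(C) ✓, handempty ✓
all met → apply pickup(C)
after:  towers=[A; F/B/D/E; G] holding=C

towers=[A; F/B/D/E; G] holding=C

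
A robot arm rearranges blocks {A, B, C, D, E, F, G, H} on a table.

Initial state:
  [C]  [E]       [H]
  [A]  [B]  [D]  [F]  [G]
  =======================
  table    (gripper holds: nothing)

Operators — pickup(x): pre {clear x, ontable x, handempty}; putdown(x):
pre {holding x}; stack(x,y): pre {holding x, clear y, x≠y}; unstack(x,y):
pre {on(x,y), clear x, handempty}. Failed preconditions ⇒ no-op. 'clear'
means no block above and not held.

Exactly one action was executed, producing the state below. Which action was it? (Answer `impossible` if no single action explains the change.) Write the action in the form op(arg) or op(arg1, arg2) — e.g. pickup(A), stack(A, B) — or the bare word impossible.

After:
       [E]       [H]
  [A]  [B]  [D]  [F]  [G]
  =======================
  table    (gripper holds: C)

target: towers=[A; B/E; D; F/H; G] holding=C
         pickup(G) → towers=[A/C; B/E; D; F/H] holding=G
     unstack(E, B) → towers=[A/C; B; D; F/H; G] holding=E
     unstack(H, F) → towers=[A/C; B/E; D; F; G] holding=H
         pickup(D) → towers=[A/C; B/E; F/H; G] holding=D
     unstack(C, A) → towers=[A; B/E; D; F/H; G] holding=C  ← match

unstack(C, A)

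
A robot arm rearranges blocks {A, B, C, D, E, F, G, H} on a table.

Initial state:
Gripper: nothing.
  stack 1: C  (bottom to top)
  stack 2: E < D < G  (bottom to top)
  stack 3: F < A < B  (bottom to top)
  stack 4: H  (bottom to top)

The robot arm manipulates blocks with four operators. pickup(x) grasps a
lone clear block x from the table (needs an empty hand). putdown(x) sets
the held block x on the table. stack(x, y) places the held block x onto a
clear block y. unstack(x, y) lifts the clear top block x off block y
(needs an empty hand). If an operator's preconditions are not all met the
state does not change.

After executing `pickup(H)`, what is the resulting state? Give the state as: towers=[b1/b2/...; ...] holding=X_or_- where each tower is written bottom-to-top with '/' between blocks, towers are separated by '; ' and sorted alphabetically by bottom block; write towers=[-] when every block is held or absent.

towers=[C; E/D/G; F/A/B] holding=H

before: towers=[C; E/D/G; F/A/B; H] holding=-
pre[pickup(H)]: clear(H) ok, ontable(H) ok, handempty ok
all met → apply pickup(H)
after:  towers=[C; E/D/G; F/A/B] holding=H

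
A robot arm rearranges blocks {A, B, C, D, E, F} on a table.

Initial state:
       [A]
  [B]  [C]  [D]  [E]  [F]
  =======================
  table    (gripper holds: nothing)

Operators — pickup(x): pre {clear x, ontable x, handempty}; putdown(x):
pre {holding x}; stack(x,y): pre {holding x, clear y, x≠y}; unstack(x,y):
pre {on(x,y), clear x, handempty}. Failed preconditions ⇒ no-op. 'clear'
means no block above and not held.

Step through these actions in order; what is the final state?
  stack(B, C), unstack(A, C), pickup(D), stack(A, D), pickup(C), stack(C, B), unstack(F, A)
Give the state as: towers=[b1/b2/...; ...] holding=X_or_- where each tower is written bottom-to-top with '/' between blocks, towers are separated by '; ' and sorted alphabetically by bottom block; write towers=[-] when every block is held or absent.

step 1 (stack(B, C)) [no-op]: towers=[B; C/A; D; E; F] holding=-
step 2 (unstack(A, C)): towers=[B; C; D; E; F] holding=A
step 3 (pickup(D)) [no-op]: towers=[B; C; D; E; F] holding=A
step 4 (stack(A, D)): towers=[B; C; D/A; E; F] holding=-
step 5 (pickup(C)): towers=[B; D/A; E; F] holding=C
step 6 (stack(C, B)): towers=[B/C; D/A; E; F] holding=-
step 7 (unstack(F, A)) [no-op]: towers=[B/C; D/A; E; F] holding=-

towers=[B/C; D/A; E; F] holding=-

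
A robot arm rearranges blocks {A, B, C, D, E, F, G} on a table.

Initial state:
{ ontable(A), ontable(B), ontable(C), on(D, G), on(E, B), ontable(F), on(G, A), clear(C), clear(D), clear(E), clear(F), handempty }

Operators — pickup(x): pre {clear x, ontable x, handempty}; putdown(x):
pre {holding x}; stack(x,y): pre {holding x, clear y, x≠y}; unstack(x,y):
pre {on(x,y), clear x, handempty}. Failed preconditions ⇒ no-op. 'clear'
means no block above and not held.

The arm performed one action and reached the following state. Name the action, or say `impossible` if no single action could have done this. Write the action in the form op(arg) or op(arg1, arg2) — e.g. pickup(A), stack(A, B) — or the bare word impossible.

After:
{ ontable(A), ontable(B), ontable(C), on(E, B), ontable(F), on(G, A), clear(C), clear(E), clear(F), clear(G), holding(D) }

target: towers=[A/G; B/E; C; F] holding=D
         pickup(F) → towers=[A/G/D; B/E; C] holding=F
     unstack(D, G) → towers=[A/G; B/E; C; F] holding=D  ← match
     unstack(E, B) → towers=[A/G/D; B; C; F] holding=E
         pickup(C) → towers=[A/G/D; B/E; F] holding=C

unstack(D, G)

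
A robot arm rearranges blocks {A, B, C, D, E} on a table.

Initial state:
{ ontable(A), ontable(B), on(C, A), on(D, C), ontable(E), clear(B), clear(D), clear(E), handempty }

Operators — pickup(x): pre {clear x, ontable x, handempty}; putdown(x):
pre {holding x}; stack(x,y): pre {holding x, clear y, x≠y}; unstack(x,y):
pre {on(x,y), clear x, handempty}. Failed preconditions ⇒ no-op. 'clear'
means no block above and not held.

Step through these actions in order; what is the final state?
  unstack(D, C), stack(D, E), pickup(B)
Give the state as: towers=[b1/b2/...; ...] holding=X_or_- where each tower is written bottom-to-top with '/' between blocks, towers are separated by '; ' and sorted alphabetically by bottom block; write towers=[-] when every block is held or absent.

step 1 (unstack(D, C)): towers=[A/C; B; E] holding=D
step 2 (stack(D, E)): towers=[A/C; B; E/D] holding=-
step 3 (pickup(B)): towers=[A/C; E/D] holding=B

towers=[A/C; E/D] holding=B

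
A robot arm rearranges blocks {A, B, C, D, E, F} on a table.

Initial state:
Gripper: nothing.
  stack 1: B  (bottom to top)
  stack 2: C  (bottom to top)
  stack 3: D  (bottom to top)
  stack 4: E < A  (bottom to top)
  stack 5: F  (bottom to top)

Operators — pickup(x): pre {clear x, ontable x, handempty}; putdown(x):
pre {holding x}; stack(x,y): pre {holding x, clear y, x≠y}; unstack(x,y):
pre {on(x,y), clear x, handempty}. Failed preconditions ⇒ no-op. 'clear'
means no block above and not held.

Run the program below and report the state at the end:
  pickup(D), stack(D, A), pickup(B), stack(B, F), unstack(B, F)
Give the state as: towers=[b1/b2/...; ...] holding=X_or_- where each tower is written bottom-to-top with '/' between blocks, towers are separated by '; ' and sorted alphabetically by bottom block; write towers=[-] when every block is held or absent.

step 1 (pickup(D)): towers=[B; C; E/A; F] holding=D
step 2 (stack(D, A)): towers=[B; C; E/A/D; F] holding=-
step 3 (pickup(B)): towers=[C; E/A/D; F] holding=B
step 4 (stack(B, F)): towers=[C; E/A/D; F/B] holding=-
step 5 (unstack(B, F)): towers=[C; E/A/D; F] holding=B

towers=[C; E/A/D; F] holding=B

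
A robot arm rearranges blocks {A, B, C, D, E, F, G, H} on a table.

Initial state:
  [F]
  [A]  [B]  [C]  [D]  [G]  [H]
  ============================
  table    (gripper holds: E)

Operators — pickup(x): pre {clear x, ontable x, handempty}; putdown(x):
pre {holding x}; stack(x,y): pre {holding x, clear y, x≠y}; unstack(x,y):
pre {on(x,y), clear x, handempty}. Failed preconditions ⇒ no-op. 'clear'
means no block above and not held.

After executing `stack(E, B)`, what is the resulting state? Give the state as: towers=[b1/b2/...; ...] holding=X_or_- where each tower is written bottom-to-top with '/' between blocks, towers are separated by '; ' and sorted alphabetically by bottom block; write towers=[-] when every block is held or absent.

towers=[A/F; B/E; C; D; G; H] holding=-

before: towers=[A/F; B; C; D; G; H] holding=E
pre[stack(E, B)]: holding(E) yes, clear(B) yes, E≠B yes
all met → apply stack(E, B)
after:  towers=[A/F; B/E; C; D; G; H] holding=-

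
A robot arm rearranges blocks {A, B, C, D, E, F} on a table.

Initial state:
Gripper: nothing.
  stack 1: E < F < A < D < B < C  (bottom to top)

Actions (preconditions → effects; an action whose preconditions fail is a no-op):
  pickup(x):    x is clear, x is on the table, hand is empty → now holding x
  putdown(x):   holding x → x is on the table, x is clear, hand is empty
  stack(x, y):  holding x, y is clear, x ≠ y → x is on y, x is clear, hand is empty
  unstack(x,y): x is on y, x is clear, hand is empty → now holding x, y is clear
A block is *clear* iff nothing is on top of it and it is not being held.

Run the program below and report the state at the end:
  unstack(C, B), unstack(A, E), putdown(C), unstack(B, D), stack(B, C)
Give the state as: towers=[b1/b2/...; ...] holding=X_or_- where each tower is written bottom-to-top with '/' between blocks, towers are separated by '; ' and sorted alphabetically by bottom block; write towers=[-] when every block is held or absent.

step 1 (unstack(C, B)): towers=[E/F/A/D/B] holding=C
step 2 (unstack(A, E)) [no-op]: towers=[E/F/A/D/B] holding=C
step 3 (putdown(C)): towers=[C; E/F/A/D/B] holding=-
step 4 (unstack(B, D)): towers=[C; E/F/A/D] holding=B
step 5 (stack(B, C)): towers=[C/B; E/F/A/D] holding=-

towers=[C/B; E/F/A/D] holding=-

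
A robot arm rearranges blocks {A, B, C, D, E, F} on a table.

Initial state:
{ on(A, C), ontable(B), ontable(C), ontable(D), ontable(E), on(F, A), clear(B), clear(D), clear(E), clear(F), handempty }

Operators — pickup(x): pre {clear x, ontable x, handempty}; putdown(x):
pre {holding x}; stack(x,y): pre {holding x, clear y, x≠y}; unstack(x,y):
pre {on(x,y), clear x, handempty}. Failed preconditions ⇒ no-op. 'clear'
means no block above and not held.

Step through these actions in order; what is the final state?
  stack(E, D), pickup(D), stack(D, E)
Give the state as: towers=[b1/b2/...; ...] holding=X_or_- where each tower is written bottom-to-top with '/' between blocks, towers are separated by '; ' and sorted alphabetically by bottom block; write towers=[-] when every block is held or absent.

towers=[B; C/A/F; E/D] holding=-

step 1 (stack(E, D)) [no-op]: towers=[B; C/A/F; D; E] holding=-
step 2 (pickup(D)): towers=[B; C/A/F; E] holding=D
step 3 (stack(D, E)): towers=[B; C/A/F; E/D] holding=-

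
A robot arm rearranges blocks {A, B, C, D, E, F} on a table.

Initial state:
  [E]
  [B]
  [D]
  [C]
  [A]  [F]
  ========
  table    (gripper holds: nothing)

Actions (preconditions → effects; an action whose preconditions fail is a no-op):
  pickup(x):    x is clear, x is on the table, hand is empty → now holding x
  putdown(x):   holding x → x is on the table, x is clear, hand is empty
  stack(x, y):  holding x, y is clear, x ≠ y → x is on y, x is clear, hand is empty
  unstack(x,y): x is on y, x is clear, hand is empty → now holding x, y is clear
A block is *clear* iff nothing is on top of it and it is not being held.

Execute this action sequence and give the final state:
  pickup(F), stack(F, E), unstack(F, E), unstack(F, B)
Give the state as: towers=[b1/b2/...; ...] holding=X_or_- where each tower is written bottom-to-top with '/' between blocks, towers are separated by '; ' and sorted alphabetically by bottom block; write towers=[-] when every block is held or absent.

step 1 (pickup(F)): towers=[A/C/D/B/E] holding=F
step 2 (stack(F, E)): towers=[A/C/D/B/E/F] holding=-
step 3 (unstack(F, E)): towers=[A/C/D/B/E] holding=F
step 4 (unstack(F, B)) [no-op]: towers=[A/C/D/B/E] holding=F

towers=[A/C/D/B/E] holding=F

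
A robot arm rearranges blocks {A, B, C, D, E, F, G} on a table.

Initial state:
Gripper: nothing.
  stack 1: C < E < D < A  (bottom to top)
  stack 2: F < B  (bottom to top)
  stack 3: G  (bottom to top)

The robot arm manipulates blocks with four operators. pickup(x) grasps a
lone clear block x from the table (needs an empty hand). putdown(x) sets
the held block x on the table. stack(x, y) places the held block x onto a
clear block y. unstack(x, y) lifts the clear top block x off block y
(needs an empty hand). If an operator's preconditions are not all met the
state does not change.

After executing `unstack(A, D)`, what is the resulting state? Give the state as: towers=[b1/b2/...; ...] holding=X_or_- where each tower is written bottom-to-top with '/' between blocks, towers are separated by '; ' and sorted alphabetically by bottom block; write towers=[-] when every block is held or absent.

towers=[C/E/D; F/B; G] holding=A

before: towers=[C/E/D/A; F/B; G] holding=-
pre[unstack(A, D)]: on(A,D) yes, clear(A) yes, handempty yes
all met → apply unstack(A, D)
after:  towers=[C/E/D; F/B; G] holding=A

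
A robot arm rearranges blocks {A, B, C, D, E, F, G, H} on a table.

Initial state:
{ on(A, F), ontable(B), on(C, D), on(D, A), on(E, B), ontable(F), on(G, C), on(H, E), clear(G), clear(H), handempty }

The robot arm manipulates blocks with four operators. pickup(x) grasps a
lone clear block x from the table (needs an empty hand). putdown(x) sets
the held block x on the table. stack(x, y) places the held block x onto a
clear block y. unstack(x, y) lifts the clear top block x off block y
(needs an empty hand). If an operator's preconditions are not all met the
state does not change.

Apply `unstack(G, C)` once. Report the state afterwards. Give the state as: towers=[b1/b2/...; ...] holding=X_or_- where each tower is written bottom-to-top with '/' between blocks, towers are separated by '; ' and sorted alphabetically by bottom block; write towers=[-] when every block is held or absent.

before: towers=[B/E/H; F/A/D/C/G] holding=-
pre[unstack(G, C)]: on(G,C) yes, clear(G) yes, handempty yes
all met → apply unstack(G, C)
after:  towers=[B/E/H; F/A/D/C] holding=G

towers=[B/E/H; F/A/D/C] holding=G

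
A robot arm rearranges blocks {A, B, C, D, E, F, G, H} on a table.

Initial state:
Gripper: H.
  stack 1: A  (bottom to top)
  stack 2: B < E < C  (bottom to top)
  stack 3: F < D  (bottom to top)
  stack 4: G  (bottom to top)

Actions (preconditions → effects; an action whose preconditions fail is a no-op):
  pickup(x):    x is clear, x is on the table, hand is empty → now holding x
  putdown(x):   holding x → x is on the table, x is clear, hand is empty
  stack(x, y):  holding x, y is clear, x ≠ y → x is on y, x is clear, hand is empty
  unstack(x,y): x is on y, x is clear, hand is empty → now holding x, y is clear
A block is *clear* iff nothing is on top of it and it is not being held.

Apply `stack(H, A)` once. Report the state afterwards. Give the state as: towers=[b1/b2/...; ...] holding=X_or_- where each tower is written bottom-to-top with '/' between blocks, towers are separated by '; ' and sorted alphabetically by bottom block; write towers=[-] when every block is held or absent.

before: towers=[A; B/E/C; F/D; G] holding=H
pre[stack(H, A)]: holding(H) ok, clear(A) ok, H≠A ok
all met → apply stack(H, A)
after:  towers=[A/H; B/E/C; F/D; G] holding=-

towers=[A/H; B/E/C; F/D; G] holding=-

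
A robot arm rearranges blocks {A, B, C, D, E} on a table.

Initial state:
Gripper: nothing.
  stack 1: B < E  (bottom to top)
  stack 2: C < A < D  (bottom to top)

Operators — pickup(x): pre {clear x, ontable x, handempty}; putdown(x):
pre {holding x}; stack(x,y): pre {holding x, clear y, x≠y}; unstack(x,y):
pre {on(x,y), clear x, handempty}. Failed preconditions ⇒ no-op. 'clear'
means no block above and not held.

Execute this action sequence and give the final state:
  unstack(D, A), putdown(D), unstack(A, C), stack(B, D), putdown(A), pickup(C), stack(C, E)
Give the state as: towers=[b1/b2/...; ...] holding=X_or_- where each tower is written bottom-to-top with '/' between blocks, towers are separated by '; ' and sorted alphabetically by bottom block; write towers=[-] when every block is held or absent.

step 1 (unstack(D, A)): towers=[B/E; C/A] holding=D
step 2 (putdown(D)): towers=[B/E; C/A; D] holding=-
step 3 (unstack(A, C)): towers=[B/E; C; D] holding=A
step 4 (stack(B, D)) [no-op]: towers=[B/E; C; D] holding=A
step 5 (putdown(A)): towers=[A; B/E; C; D] holding=-
step 6 (pickup(C)): towers=[A; B/E; D] holding=C
step 7 (stack(C, E)): towers=[A; B/E/C; D] holding=-

towers=[A; B/E/C; D] holding=-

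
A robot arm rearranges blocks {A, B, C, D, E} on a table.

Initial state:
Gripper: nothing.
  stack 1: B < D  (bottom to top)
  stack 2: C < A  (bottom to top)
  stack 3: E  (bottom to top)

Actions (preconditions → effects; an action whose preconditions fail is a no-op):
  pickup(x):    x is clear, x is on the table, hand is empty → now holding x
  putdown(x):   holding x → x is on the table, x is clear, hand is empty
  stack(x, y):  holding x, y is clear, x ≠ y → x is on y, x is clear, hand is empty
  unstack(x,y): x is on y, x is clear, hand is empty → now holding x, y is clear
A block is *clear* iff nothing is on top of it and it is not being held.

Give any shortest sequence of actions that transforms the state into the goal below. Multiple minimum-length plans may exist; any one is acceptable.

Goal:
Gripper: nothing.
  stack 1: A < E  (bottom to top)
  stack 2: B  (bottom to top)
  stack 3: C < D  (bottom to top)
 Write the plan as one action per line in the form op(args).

step 1 (unstack(A, C)): towers=[B/D; C; E] holding=A
step 2 (putdown(A)): towers=[A; B/D; C; E] holding=-
step 3 (unstack(D, B)): towers=[A; B; C; E] holding=D
step 4 (stack(D, C)): towers=[A; B; C/D; E] holding=-
step 5 (pickup(E)): towers=[A; B; C/D] holding=E
step 6 (stack(E, A)): towers=[A/E; B; C/D] holding=-
goal check: towers=[A/E; B; C/D] holding=- — reached (length 6, optimal by BFS)

unstack(A, C)
putdown(A)
unstack(D, B)
stack(D, C)
pickup(E)
stack(E, A)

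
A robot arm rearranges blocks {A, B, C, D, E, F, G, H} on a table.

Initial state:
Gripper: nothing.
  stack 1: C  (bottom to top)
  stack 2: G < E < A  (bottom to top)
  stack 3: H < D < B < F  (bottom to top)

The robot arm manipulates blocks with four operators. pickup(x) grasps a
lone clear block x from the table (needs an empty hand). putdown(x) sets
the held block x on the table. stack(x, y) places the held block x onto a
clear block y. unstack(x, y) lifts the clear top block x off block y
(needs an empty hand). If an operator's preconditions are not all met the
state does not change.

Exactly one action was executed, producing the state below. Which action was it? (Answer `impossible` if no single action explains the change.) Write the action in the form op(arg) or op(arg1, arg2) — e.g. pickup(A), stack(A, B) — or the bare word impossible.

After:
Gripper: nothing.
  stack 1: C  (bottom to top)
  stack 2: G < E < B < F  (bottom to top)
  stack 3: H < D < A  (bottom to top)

target: towers=[C; G/E/B/F; H/D/A] holding=-
     unstack(A, E) → towers=[C; G/E; H/D/B/F] holding=A
     unstack(F, B) → towers=[C; G/E/A; H/D/B] holding=F
         pickup(C) → towers=[G/E/A; H/D/B/F] holding=C
none of the 3 applicable actions match → impossible

impossible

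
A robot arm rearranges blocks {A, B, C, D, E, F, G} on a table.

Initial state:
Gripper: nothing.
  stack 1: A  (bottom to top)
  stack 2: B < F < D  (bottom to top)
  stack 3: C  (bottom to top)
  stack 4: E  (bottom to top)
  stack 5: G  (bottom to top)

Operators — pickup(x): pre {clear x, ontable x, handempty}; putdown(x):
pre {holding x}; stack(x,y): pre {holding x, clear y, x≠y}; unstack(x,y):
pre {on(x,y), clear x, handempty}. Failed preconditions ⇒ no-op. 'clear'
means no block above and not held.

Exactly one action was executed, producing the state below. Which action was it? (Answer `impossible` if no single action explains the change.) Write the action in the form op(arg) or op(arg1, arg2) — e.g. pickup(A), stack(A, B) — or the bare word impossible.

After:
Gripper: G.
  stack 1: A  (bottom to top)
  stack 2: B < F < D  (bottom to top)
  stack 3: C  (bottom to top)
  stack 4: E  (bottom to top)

target: towers=[A; B/F/D; C; E] holding=G
         pickup(G) → towers=[A; B/F/D; C; E] holding=G  ← match
     unstack(D, F) → towers=[A; B/F; C; E; G] holding=D
         pickup(A) → towers=[B/F/D; C; E; G] holding=A
         pickup(E) → towers=[A; B/F/D; C; G] holding=E
         pickup(C) → towers=[A; B/F/D; E; G] holding=C

pickup(G)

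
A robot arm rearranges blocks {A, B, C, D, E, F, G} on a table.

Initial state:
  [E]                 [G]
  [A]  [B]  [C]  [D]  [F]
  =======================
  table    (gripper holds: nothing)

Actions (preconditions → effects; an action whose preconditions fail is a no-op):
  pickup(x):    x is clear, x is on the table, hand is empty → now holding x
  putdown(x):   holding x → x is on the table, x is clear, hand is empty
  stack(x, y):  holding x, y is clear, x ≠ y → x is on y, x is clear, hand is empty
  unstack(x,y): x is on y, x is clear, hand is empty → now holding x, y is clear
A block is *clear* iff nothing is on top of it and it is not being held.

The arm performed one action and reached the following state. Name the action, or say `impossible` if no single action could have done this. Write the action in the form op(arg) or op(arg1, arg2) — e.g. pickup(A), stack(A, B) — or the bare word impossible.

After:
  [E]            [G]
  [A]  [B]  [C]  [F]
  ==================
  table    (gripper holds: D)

pickup(D)

target: towers=[A/E; B; C; F/G] holding=D
         pickup(B) → towers=[A/E; C; D; F/G] holding=B
     unstack(G, F) → towers=[A/E; B; C; D; F] holding=G
         pickup(D) → towers=[A/E; B; C; F/G] holding=D  ← match
     unstack(E, A) → towers=[A; B; C; D; F/G] holding=E
         pickup(C) → towers=[A/E; B; D; F/G] holding=C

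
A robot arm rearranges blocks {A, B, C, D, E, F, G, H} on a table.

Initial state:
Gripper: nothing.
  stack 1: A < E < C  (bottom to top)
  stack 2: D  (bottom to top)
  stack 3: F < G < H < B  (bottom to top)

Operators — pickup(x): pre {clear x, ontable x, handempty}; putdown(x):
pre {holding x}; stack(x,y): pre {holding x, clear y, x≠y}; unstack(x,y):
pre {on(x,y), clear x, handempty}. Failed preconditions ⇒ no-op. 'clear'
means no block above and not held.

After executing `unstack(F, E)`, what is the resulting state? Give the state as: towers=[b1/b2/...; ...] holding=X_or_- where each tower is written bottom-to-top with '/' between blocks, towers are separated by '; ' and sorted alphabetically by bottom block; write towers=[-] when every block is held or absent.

before: towers=[A/E/C; D; F/G/H/B] holding=-
pre[unstack(F, E)]: on(F,E) fail, clear(F) fail, handempty ok
on(F,E), clear(F) unmet → unstack(F, E) is a no-op
after:  towers=[A/E/C; D; F/G/H/B] holding=-

towers=[A/E/C; D; F/G/H/B] holding=-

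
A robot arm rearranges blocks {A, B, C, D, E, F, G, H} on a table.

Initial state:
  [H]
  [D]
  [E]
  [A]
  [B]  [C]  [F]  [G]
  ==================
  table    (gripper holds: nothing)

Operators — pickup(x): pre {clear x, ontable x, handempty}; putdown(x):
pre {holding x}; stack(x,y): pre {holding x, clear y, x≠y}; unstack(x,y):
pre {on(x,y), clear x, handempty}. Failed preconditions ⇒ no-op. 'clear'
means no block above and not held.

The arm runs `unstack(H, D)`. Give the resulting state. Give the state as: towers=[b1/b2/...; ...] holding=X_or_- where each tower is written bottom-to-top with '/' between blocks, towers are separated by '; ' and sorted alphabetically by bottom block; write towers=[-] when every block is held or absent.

towers=[B/A/E/D; C; F; G] holding=H

before: towers=[B/A/E/D/H; C; F; G] holding=-
pre[unstack(H, D)]: on(H,D) ✓, clear(H) ✓, handempty ✓
all met → apply unstack(H, D)
after:  towers=[B/A/E/D; C; F; G] holding=H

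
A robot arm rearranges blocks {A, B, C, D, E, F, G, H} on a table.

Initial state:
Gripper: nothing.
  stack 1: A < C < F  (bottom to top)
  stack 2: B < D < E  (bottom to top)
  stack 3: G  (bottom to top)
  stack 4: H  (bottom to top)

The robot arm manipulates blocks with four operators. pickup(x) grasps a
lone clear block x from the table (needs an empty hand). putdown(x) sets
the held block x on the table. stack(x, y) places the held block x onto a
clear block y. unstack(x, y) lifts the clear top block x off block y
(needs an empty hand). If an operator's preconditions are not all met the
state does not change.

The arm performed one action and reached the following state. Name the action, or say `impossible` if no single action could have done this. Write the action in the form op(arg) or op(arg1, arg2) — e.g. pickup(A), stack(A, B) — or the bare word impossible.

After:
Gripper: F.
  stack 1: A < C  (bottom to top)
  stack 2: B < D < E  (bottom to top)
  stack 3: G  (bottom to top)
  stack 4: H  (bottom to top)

unstack(F, C)

target: towers=[A/C; B/D/E; G; H] holding=F
         pickup(G) → towers=[A/C/F; B/D/E; H] holding=G
     unstack(E, D) → towers=[A/C/F; B/D; G; H] holding=E
         pickup(H) → towers=[A/C/F; B/D/E; G] holding=H
     unstack(F, C) → towers=[A/C; B/D/E; G; H] holding=F  ← match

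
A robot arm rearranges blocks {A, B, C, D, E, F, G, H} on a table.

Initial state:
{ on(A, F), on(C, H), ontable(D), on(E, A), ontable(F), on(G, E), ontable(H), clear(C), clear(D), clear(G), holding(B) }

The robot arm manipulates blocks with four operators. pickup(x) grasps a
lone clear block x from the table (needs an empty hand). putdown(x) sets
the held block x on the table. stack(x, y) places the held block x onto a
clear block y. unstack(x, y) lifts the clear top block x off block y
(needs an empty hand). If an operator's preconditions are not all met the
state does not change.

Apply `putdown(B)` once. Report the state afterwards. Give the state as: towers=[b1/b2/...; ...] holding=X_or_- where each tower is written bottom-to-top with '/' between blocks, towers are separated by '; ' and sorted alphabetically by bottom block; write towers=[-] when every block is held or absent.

before: towers=[D; F/A/E/G; H/C] holding=B
pre[putdown(B)]: holding(B) ✓
all met → apply putdown(B)
after:  towers=[B; D; F/A/E/G; H/C] holding=-

towers=[B; D; F/A/E/G; H/C] holding=-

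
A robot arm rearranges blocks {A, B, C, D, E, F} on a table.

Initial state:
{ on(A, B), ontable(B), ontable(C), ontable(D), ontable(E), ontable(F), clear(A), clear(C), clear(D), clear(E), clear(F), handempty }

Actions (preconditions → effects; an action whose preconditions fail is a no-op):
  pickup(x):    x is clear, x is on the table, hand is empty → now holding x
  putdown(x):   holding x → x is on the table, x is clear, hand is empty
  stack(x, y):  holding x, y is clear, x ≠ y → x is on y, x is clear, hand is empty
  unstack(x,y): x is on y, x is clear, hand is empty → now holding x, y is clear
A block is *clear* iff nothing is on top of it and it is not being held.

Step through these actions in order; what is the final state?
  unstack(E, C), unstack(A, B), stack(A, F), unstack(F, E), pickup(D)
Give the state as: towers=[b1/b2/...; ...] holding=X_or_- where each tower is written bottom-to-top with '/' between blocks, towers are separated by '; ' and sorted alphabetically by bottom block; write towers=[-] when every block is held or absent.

step 1 (unstack(E, C)) [no-op]: towers=[B/A; C; D; E; F] holding=-
step 2 (unstack(A, B)): towers=[B; C; D; E; F] holding=A
step 3 (stack(A, F)): towers=[B; C; D; E; F/A] holding=-
step 4 (unstack(F, E)) [no-op]: towers=[B; C; D; E; F/A] holding=-
step 5 (pickup(D)): towers=[B; C; E; F/A] holding=D

towers=[B; C; E; F/A] holding=D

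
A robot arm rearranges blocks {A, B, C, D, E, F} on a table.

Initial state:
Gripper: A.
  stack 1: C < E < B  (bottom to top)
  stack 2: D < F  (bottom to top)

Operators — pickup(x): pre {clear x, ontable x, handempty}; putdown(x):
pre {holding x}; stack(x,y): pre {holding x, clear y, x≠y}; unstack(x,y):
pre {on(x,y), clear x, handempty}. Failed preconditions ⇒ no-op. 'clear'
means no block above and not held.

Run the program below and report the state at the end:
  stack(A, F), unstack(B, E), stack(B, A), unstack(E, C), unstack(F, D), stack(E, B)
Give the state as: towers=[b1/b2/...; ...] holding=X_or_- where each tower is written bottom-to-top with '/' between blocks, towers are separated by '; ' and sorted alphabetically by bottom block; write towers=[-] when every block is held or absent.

step 1 (stack(A, F)): towers=[C/E/B; D/F/A] holding=-
step 2 (unstack(B, E)): towers=[C/E; D/F/A] holding=B
step 3 (stack(B, A)): towers=[C/E; D/F/A/B] holding=-
step 4 (unstack(E, C)): towers=[C; D/F/A/B] holding=E
step 5 (unstack(F, D)) [no-op]: towers=[C; D/F/A/B] holding=E
step 6 (stack(E, B)): towers=[C; D/F/A/B/E] holding=-

towers=[C; D/F/A/B/E] holding=-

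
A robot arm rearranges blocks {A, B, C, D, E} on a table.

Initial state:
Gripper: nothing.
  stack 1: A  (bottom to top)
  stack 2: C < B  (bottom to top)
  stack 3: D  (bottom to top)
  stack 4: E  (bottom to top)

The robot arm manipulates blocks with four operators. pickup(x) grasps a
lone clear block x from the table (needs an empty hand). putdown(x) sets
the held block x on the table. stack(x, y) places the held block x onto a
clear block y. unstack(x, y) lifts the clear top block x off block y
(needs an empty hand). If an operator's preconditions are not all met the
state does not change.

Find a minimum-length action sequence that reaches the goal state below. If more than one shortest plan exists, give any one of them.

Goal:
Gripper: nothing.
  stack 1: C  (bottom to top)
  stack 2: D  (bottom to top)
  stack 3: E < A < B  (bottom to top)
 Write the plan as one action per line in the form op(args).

pickup(A)
stack(A, E)
unstack(B, C)
stack(B, A)

step 1 (pickup(A)): towers=[C/B; D; E] holding=A
step 2 (stack(A, E)): towers=[C/B; D; E/A] holding=-
step 3 (unstack(B, C)): towers=[C; D; E/A] holding=B
step 4 (stack(B, A)): towers=[C; D; E/A/B] holding=-
goal check: towers=[C; D; E/A/B] holding=- — reached (length 4, optimal by BFS)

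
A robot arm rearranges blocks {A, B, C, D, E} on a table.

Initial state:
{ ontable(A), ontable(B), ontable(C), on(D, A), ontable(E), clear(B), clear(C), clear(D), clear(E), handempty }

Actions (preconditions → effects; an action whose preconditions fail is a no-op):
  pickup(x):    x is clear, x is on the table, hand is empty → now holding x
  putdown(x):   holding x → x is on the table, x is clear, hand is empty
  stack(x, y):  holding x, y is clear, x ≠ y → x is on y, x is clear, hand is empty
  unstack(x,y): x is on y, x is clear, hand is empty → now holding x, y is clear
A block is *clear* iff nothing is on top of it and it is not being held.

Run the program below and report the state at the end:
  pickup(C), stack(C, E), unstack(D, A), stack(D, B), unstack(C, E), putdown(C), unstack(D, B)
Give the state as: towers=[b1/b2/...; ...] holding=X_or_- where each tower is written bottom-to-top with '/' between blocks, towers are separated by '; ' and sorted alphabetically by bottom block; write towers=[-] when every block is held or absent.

step 1 (pickup(C)): towers=[A/D; B; E] holding=C
step 2 (stack(C, E)): towers=[A/D; B; E/C] holding=-
step 3 (unstack(D, A)): towers=[A; B; E/C] holding=D
step 4 (stack(D, B)): towers=[A; B/D; E/C] holding=-
step 5 (unstack(C, E)): towers=[A; B/D; E] holding=C
step 6 (putdown(C)): towers=[A; B/D; C; E] holding=-
step 7 (unstack(D, B)): towers=[A; B; C; E] holding=D

towers=[A; B; C; E] holding=D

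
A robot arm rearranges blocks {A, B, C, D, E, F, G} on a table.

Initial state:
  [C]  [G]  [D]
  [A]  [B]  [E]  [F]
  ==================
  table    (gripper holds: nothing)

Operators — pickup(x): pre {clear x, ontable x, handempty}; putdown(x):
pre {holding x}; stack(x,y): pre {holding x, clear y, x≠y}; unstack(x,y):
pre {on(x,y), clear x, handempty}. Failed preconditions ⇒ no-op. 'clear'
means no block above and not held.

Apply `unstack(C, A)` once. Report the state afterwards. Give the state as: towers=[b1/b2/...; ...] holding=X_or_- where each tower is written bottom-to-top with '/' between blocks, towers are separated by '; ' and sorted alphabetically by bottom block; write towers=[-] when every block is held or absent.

towers=[A; B/G; E/D; F] holding=C

before: towers=[A/C; B/G; E/D; F] holding=-
pre[unstack(C, A)]: on(C,A) yes, clear(C) yes, handempty yes
all met → apply unstack(C, A)
after:  towers=[A; B/G; E/D; F] holding=C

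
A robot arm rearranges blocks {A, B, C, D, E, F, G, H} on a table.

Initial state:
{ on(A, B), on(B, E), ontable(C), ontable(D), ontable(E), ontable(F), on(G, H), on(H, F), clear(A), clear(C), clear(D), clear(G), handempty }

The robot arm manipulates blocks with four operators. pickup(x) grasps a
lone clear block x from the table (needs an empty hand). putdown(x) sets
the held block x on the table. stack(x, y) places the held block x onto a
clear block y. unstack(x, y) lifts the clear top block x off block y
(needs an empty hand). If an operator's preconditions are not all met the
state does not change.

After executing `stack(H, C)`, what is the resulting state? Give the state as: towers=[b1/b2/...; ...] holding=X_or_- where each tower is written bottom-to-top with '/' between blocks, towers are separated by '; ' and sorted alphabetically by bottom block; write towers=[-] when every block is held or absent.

towers=[C; D; E/B/A; F/H/G] holding=-

before: towers=[C; D; E/B/A; F/H/G] holding=-
pre[stack(H, C)]: holding(H) no, clear(C) yes, H≠C yes
holding(H) unmet → stack(H, C) is a no-op
after:  towers=[C; D; E/B/A; F/H/G] holding=-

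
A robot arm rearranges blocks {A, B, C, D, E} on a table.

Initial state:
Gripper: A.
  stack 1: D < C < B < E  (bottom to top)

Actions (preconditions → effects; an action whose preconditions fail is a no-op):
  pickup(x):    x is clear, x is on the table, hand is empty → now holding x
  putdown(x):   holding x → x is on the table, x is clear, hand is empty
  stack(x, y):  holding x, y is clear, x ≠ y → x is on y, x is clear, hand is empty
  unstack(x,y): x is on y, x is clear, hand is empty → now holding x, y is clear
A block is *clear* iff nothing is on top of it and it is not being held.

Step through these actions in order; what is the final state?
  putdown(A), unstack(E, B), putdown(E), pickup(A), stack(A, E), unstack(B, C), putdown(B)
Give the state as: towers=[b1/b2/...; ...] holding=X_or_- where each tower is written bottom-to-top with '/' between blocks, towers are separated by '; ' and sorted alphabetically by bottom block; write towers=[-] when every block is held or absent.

step 1 (putdown(A)): towers=[A; D/C/B/E] holding=-
step 2 (unstack(E, B)): towers=[A; D/C/B] holding=E
step 3 (putdown(E)): towers=[A; D/C/B; E] holding=-
step 4 (pickup(A)): towers=[D/C/B; E] holding=A
step 5 (stack(A, E)): towers=[D/C/B; E/A] holding=-
step 6 (unstack(B, C)): towers=[D/C; E/A] holding=B
step 7 (putdown(B)): towers=[B; D/C; E/A] holding=-

towers=[B; D/C; E/A] holding=-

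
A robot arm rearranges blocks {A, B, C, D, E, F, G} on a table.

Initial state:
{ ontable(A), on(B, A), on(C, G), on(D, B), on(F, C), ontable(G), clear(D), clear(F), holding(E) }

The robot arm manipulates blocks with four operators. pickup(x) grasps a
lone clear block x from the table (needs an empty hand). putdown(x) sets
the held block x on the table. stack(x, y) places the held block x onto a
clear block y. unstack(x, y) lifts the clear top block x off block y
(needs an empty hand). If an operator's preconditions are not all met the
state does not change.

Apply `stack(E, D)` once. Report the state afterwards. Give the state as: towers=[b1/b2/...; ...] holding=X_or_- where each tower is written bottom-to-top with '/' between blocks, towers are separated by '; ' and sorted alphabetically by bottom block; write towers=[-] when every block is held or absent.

towers=[A/B/D/E; G/C/F] holding=-

before: towers=[A/B/D; G/C/F] holding=E
pre[stack(E, D)]: holding(E) ✓, clear(D) ✓, E≠D ✓
all met → apply stack(E, D)
after:  towers=[A/B/D/E; G/C/F] holding=-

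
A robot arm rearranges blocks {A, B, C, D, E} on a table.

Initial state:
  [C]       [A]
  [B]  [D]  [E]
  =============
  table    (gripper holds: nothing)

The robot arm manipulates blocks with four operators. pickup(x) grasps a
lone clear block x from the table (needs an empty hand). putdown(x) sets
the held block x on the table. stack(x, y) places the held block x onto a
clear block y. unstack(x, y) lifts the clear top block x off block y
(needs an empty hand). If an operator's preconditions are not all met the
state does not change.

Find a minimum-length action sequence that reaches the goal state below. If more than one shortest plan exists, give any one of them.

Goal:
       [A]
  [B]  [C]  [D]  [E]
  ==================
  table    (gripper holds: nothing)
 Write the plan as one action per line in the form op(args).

unstack(C, B)
putdown(C)
unstack(A, E)
stack(A, C)

step 1 (unstack(C, B)): towers=[B; D; E/A] holding=C
step 2 (putdown(C)): towers=[B; C; D; E/A] holding=-
step 3 (unstack(A, E)): towers=[B; C; D; E] holding=A
step 4 (stack(A, C)): towers=[B; C/A; D; E] holding=-
goal check: towers=[B; C/A; D; E] holding=- — reached (length 4, optimal by BFS)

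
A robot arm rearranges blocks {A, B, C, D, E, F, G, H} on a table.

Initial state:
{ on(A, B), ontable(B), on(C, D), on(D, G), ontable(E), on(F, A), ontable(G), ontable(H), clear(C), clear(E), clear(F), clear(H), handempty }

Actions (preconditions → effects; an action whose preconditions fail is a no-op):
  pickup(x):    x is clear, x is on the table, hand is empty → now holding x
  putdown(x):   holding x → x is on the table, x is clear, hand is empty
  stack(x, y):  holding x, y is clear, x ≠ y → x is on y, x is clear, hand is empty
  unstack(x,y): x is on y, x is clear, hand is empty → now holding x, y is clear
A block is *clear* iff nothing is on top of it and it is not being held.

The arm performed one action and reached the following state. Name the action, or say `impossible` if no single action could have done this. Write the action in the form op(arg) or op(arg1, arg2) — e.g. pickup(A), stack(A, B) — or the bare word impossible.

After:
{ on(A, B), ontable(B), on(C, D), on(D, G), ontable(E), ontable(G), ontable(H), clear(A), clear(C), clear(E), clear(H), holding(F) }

unstack(F, A)

target: towers=[B/A; E; G/D/C; H] holding=F
         pickup(E) → towers=[B/A/F; G/D/C; H] holding=E
         pickup(H) → towers=[B/A/F; E; G/D/C] holding=H
     unstack(F, A) → towers=[B/A; E; G/D/C; H] holding=F  ← match
     unstack(C, D) → towers=[B/A/F; E; G/D; H] holding=C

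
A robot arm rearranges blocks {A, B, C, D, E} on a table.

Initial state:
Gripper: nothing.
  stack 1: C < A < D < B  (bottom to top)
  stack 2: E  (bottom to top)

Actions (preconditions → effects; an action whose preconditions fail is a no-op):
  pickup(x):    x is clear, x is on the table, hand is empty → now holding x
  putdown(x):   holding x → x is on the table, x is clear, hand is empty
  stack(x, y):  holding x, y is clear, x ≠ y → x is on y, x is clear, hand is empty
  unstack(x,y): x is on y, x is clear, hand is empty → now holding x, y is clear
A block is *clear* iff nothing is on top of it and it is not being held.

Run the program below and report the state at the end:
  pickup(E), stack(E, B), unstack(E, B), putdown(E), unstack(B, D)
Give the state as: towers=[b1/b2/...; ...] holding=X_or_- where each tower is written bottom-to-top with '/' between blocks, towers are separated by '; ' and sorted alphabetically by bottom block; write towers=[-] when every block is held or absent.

towers=[C/A/D; E] holding=B

step 1 (pickup(E)): towers=[C/A/D/B] holding=E
step 2 (stack(E, B)): towers=[C/A/D/B/E] holding=-
step 3 (unstack(E, B)): towers=[C/A/D/B] holding=E
step 4 (putdown(E)): towers=[C/A/D/B; E] holding=-
step 5 (unstack(B, D)): towers=[C/A/D; E] holding=B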